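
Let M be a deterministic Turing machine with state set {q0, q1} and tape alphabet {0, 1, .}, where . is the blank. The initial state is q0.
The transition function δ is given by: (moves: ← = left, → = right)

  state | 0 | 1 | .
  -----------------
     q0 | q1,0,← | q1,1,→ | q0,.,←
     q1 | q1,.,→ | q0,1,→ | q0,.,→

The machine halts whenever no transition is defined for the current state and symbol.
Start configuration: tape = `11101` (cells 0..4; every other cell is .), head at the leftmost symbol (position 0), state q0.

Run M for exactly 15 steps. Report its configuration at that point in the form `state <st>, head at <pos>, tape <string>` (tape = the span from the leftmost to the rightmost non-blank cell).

state=q0 head=0 tape=[1]1101..   (q0,1)→(q1,1,→)
state=q1 head=1 tape=1[1]101..   (q1,1)→(q0,1,→)
state=q0 head=2 tape=11[1]01..   (q0,1)→(q1,1,→)
state=q1 head=3 tape=111[0]1..   (q1,0)→(q1,.,→)
state=q1 head=4 tape=111.[1]..   (q1,1)→(q0,1,→)
state=q0 head=5 tape=111.1[.].   (q0,.)→(q0,.,←)
state=q0 head=4 tape=111.[1]..   (q0,1)→(q1,1,→)
state=q1 head=5 tape=111.1[.].   (q1,.)→(q0,.,→)
state=q0 head=6 tape=111.1.[.]   (q0,.)→(q0,.,←)
state=q0 head=5 tape=111.1[.].   (q0,.)→(q0,.,←)
state=q0 head=4 tape=111.[1]..   (q0,1)→(q1,1,→)
state=q1 head=5 tape=111.1[.].   (q1,.)→(q0,.,→)
state=q0 head=6 tape=111.1.[.]   (q0,.)→(q0,.,←)
state=q0 head=5 tape=111.1[.].   (q0,.)→(q0,.,←)
state=q0 head=4 tape=111.[1]..   (q0,1)→(q1,1,→)
state=q1 head=5 tape=111.1[.].
After 15 steps: state q1, head at 5, tape 111.1.

state q1, head at 5, tape 111.1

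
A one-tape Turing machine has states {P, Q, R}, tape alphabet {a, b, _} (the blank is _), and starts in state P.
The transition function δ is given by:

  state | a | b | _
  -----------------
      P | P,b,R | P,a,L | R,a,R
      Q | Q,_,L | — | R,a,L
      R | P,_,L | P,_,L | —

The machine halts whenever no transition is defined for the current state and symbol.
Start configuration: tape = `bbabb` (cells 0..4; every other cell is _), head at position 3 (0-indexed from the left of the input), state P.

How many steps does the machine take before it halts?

24

state=P head=3 tape=_bba[b]b_   (P,b)→(P,a,L)
state=P head=2 tape=_bb[a]ab_   (P,a)→(P,b,R)
state=P head=3 tape=_bbb[a]b_   (P,a)→(P,b,R)
state=P head=4 tape=_bbbb[b]_   (P,b)→(P,a,L)
state=P head=3 tape=_bbb[b]a_   (P,b)→(P,a,L)
state=P head=2 tape=_bb[b]aa_   (P,b)→(P,a,L)
state=P head=1 tape=_b[b]aaa_   (P,b)→(P,a,L)
state=P head=0 tape=_[b]aaaa_   (P,b)→(P,a,L)
state=P head=-1 tape=[_]aaaaa_   (P,_)→(R,a,R)
state=R head=0 tape=a[a]aaaa_   (R,a)→(P,_,L)
state=P head=-1 tape=[a]_aaaa_   (P,a)→(P,b,R)
state=P head=0 tape=b[_]aaaa_   (P,_)→(R,a,R)
state=R head=1 tape=ba[a]aaa_   (R,a)→(P,_,L)
state=P head=0 tape=b[a]_aaa_   (P,a)→(P,b,R)
state=P head=1 tape=bb[_]aaa_   (P,_)→(R,a,R)
state=R head=2 tape=bba[a]aa_   (R,a)→(P,_,L)
state=P head=1 tape=bb[a]_aa_   (P,a)→(P,b,R)
state=P head=2 tape=bbb[_]aa_   (P,_)→(R,a,R)
state=R head=3 tape=bbba[a]a_   (R,a)→(P,_,L)
state=P head=2 tape=bbb[a]_a_   (P,a)→(P,b,R)
state=P head=3 tape=bbbb[_]a_   (P,_)→(R,a,R)
state=R head=4 tape=bbbba[a]_   (R,a)→(P,_,L)
state=P head=3 tape=bbbb[a]__   (P,a)→(P,b,R)
state=P head=4 tape=bbbbb[_]_   (P,_)→(R,a,R)
state=R head=5 tape=bbbbba[_]
M halts after 24 transitions.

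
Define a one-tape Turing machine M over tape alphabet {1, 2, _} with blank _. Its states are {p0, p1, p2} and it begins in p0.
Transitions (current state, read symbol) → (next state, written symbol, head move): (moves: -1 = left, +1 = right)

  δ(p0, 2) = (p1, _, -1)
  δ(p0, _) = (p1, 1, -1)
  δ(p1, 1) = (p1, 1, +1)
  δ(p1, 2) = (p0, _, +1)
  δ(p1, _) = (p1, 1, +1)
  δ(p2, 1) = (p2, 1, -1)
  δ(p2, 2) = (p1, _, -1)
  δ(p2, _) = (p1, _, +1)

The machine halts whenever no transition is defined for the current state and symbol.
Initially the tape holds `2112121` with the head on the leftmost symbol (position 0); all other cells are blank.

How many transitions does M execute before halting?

p0 | _[2]112121   read 2 → write _, move -1, go to p1
p1 | [_]_112121   read _ → write 1, move +1, go to p1
p1 | 1[_]112121   read _ → write 1, move +1, go to p1
p1 | 11[1]12121   read 1 → write 1, move +1, go to p1
p1 | 111[1]2121   read 1 → write 1, move +1, go to p1
p1 | 1111[2]121   read 2 → write _, move +1, go to p0
p0 | 1111_[1]21
M halts after 6 transitions.

6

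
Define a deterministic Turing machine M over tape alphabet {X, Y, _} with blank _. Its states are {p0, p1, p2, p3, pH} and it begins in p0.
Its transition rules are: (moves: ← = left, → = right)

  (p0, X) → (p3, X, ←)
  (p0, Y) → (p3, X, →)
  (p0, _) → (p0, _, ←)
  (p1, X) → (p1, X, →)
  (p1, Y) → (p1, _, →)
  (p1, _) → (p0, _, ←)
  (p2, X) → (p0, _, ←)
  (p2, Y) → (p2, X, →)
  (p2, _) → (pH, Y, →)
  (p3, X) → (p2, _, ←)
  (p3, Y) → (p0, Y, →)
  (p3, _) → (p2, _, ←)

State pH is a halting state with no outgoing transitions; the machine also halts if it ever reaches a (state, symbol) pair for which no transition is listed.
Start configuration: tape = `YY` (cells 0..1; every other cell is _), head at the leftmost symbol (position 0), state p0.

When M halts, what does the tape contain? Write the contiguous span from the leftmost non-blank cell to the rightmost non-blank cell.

p0 | __[Y]Y_   read Y → write X, move →, go to p3
p3 | __X[Y]_   read Y → write Y, move →, go to p0
p0 | __XY[_]   read _ → write _, move ←, go to p0
p0 | __X[Y]_   read Y → write X, move →, go to p3
p3 | __XX[_]   read _ → write _, move ←, go to p2
p2 | __X[X]_   read X → write _, move ←, go to p0
p0 | __[X]__   read X → write X, move ←, go to p3
p3 | _[_]X__   read _ → write _, move ←, go to p2
p2 | [_]_X__   read _ → write Y, move →, go to pH
pH | Y[_]X__
The non-blank tape span at halt is Y_X.

Y_X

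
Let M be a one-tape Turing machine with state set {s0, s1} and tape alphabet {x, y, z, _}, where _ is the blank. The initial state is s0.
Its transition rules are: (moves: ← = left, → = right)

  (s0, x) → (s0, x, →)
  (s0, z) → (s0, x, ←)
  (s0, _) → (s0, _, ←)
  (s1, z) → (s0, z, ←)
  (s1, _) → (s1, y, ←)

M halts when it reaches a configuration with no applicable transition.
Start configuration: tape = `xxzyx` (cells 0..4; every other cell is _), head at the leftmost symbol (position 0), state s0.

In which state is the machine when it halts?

s0

s0 | [x]xzyx   read x → write x, move →, go to s0
s0 | x[x]zyx   read x → write x, move →, go to s0
s0 | xx[z]yx   read z → write x, move ←, go to s0
s0 | x[x]xyx   read x → write x, move →, go to s0
s0 | xx[x]yx   read x → write x, move →, go to s0
s0 | xxx[y]x
No transition is defined for (s0, y); M halts in state s0.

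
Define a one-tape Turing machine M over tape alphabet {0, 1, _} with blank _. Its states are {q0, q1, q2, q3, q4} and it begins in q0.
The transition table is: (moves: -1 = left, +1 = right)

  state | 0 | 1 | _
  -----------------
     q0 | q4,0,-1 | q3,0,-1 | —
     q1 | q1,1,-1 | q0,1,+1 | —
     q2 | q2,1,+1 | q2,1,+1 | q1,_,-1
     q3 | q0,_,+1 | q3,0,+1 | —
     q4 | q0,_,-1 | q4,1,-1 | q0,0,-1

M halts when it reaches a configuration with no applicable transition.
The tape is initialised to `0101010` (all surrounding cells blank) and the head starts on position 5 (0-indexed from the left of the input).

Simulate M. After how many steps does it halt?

12

state=q0 head=5 tape=_01010[1]0   (q0,1)→(q3,0,-1)
state=q3 head=4 tape=_0101[0]00   (q3,0)→(q0,_,+1)
state=q0 head=5 tape=_0101_[0]0   (q0,0)→(q4,0,-1)
state=q4 head=4 tape=_0101[_]00   (q4,_)→(q0,0,-1)
state=q0 head=3 tape=_010[1]000   (q0,1)→(q3,0,-1)
state=q3 head=2 tape=_01[0]0000   (q3,0)→(q0,_,+1)
state=q0 head=3 tape=_01_[0]000   (q0,0)→(q4,0,-1)
state=q4 head=2 tape=_01[_]0000   (q4,_)→(q0,0,-1)
state=q0 head=1 tape=_0[1]00000   (q0,1)→(q3,0,-1)
state=q3 head=0 tape=_[0]000000   (q3,0)→(q0,_,+1)
state=q0 head=1 tape=__[0]00000   (q0,0)→(q4,0,-1)
state=q4 head=0 tape=_[_]000000   (q4,_)→(q0,0,-1)
state=q0 head=-1 tape=[_]0000000
M halts after 12 transitions.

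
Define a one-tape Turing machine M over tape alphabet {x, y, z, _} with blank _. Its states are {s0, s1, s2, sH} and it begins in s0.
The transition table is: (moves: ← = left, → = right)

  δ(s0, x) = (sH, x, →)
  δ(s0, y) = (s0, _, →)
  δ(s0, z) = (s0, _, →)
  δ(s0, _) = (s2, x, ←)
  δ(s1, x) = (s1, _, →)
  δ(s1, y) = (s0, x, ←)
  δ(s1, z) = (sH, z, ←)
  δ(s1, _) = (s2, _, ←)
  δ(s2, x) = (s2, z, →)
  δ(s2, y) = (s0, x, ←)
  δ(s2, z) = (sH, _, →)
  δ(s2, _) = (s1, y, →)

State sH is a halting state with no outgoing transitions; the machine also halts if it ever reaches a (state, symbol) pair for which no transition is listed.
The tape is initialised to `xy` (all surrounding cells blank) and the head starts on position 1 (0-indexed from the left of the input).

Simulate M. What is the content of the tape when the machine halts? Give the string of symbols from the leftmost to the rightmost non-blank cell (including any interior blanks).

x_x

state=s0 head=1 tape=x[y]__   (s0,y)→(s0,_,→)
state=s0 head=2 tape=x_[_]_   (s0,_)→(s2,x,←)
state=s2 head=1 tape=x[_]x_   (s2,_)→(s1,y,→)
state=s1 head=2 tape=xy[x]_   (s1,x)→(s1,_,→)
state=s1 head=3 tape=xy_[_]   (s1,_)→(s2,_,←)
state=s2 head=2 tape=xy[_]_   (s2,_)→(s1,y,→)
state=s1 head=3 tape=xyy[_]   (s1,_)→(s2,_,←)
state=s2 head=2 tape=xy[y]_   (s2,y)→(s0,x,←)
state=s0 head=1 tape=x[y]x_   (s0,y)→(s0,_,→)
state=s0 head=2 tape=x_[x]_   (s0,x)→(sH,x,→)
state=sH head=3 tape=x_x[_]
The non-blank tape span at halt is x_x.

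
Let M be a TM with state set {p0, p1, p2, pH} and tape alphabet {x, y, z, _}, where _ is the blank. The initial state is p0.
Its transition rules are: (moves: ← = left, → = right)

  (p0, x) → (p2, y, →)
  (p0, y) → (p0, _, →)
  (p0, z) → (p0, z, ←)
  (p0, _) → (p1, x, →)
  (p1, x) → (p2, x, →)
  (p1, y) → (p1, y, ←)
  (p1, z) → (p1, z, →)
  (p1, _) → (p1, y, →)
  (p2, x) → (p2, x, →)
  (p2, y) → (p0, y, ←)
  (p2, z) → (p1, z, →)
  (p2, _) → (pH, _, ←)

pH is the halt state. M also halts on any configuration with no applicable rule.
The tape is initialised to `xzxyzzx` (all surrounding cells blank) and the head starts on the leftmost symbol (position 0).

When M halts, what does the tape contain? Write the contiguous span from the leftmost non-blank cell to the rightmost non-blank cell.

yz_xzzx

p0 | [x]zxyzzx_   read x → write y, move →, go to p2
p2 | y[z]xyzzx_   read z → write z, move →, go to p1
p1 | yz[x]yzzx_   read x → write x, move →, go to p2
p2 | yzx[y]zzx_   read y → write y, move ←, go to p0
p0 | yz[x]yzzx_   read x → write y, move →, go to p2
p2 | yzy[y]zzx_   read y → write y, move ←, go to p0
p0 | yz[y]yzzx_   read y → write _, move →, go to p0
p0 | yz_[y]zzx_   read y → write _, move →, go to p0
p0 | yz__[z]zx_   read z → write z, move ←, go to p0
p0 | yz_[_]zzx_   read _ → write x, move →, go to p1
p1 | yz_x[z]zx_   read z → write z, move →, go to p1
p1 | yz_xz[z]x_   read z → write z, move →, go to p1
p1 | yz_xzz[x]_   read x → write x, move →, go to p2
p2 | yz_xzzx[_]   read _ → write _, move ←, go to pH
pH | yz_xzz[x]_
The non-blank tape span at halt is yz_xzzx.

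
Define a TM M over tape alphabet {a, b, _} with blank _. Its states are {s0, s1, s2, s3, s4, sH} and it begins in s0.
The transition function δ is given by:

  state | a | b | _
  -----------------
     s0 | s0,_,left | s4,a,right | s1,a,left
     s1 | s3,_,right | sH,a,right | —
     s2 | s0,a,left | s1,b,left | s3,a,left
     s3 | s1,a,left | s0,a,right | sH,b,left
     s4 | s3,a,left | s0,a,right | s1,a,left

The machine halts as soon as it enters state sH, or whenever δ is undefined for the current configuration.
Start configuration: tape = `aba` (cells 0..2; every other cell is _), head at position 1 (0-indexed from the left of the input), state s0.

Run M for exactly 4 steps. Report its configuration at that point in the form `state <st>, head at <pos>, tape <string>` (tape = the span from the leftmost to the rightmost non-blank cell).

state s3, head at 1, tape aa

state=s0 head=1 tape=a[b]a   (s0,b)→(s4,a,right)
state=s4 head=2 tape=aa[a]   (s4,a)→(s3,a,left)
state=s3 head=1 tape=a[a]a   (s3,a)→(s1,a,left)
state=s1 head=0 tape=[a]aa   (s1,a)→(s3,_,right)
state=s3 head=1 tape=_[a]a
After 4 steps: state s3, head at 1, tape aa.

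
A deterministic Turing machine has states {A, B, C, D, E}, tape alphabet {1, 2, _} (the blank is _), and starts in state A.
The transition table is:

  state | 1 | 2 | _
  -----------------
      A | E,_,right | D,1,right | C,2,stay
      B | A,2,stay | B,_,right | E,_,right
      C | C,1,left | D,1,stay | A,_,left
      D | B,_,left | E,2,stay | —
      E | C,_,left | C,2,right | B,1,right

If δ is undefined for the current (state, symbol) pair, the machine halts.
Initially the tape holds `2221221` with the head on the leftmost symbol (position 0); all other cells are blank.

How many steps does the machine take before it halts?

state=A head=0 tape=[2]221221   (A,2)→(D,1,right)
state=D head=1 tape=1[2]21221   (D,2)→(E,2,stay)
state=E head=1 tape=1[2]21221   (E,2)→(C,2,right)
state=C head=2 tape=12[2]1221   (C,2)→(D,1,stay)
state=D head=2 tape=12[1]1221   (D,1)→(B,_,left)
state=B head=1 tape=1[2]_1221   (B,2)→(B,_,right)
state=B head=2 tape=1_[_]1221   (B,_)→(E,_,right)
state=E head=3 tape=1__[1]221   (E,1)→(C,_,left)
state=C head=2 tape=1_[_]_221   (C,_)→(A,_,left)
state=A head=1 tape=1[_]__221   (A,_)→(C,2,stay)
state=C head=1 tape=1[2]__221   (C,2)→(D,1,stay)
state=D head=1 tape=1[1]__221   (D,1)→(B,_,left)
state=B head=0 tape=[1]___221   (B,1)→(A,2,stay)
state=A head=0 tape=[2]___221   (A,2)→(D,1,right)
state=D head=1 tape=1[_]__221
M halts after 14 transitions.

14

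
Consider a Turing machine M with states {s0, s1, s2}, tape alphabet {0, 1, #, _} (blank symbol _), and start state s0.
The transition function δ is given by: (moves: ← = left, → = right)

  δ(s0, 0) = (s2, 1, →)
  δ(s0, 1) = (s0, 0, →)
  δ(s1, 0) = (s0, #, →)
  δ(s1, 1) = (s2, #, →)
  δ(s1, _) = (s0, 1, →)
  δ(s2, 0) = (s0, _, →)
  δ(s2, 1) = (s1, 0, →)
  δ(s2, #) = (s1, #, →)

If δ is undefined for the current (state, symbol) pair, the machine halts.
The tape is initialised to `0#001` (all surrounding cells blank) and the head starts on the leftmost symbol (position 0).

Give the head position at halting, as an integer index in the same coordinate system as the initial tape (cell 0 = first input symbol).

6

s0 | [0]#001__   read 0 → write 1, move →, go to s2
s2 | 1[#]001__   read # → write #, move →, go to s1
s1 | 1#[0]01__   read 0 → write #, move →, go to s0
s0 | 1##[0]1__   read 0 → write 1, move →, go to s2
s2 | 1##1[1]__   read 1 → write 0, move →, go to s1
s1 | 1##10[_]_   read _ → write 1, move →, go to s0
s0 | 1##101[_]
At halt the head is at cell 6.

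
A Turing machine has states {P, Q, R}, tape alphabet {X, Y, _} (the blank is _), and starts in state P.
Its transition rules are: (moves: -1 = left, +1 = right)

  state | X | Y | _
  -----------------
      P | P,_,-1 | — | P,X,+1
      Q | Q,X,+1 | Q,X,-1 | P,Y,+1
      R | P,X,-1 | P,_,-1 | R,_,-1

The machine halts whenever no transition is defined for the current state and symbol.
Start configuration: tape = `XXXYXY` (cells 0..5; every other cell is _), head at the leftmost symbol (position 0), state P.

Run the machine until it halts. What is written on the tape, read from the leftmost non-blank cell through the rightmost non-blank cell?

state=P head=0 tape=___[X]XXYXY   (P,X)→(P,_,-1)
state=P head=-1 tape=__[_]_XXYXY   (P,_)→(P,X,+1)
state=P head=0 tape=__X[_]XXYXY   (P,_)→(P,X,+1)
state=P head=1 tape=__XX[X]XYXY   (P,X)→(P,_,-1)
state=P head=0 tape=__X[X]_XYXY   (P,X)→(P,_,-1)
state=P head=-1 tape=__[X]__XYXY   (P,X)→(P,_,-1)
state=P head=-2 tape=_[_]___XYXY   (P,_)→(P,X,+1)
state=P head=-1 tape=_X[_]__XYXY   (P,_)→(P,X,+1)
state=P head=0 tape=_XX[_]_XYXY   (P,_)→(P,X,+1)
state=P head=1 tape=_XXX[_]XYXY   (P,_)→(P,X,+1)
state=P head=2 tape=_XXXX[X]YXY   (P,X)→(P,_,-1)
state=P head=1 tape=_XXX[X]_YXY   (P,X)→(P,_,-1)
state=P head=0 tape=_XX[X]__YXY   (P,X)→(P,_,-1)
state=P head=-1 tape=_X[X]___YXY   (P,X)→(P,_,-1)
state=P head=-2 tape=_[X]____YXY   (P,X)→(P,_,-1)
state=P head=-3 tape=[_]_____YXY   (P,_)→(P,X,+1)
state=P head=-2 tape=X[_]____YXY   (P,_)→(P,X,+1)
state=P head=-1 tape=XX[_]___YXY   (P,_)→(P,X,+1)
state=P head=0 tape=XXX[_]__YXY   (P,_)→(P,X,+1)
state=P head=1 tape=XXXX[_]_YXY   (P,_)→(P,X,+1)
state=P head=2 tape=XXXXX[_]YXY   (P,_)→(P,X,+1)
state=P head=3 tape=XXXXXX[Y]XY
The non-blank tape span at halt is XXXXXXYXY.

XXXXXXYXY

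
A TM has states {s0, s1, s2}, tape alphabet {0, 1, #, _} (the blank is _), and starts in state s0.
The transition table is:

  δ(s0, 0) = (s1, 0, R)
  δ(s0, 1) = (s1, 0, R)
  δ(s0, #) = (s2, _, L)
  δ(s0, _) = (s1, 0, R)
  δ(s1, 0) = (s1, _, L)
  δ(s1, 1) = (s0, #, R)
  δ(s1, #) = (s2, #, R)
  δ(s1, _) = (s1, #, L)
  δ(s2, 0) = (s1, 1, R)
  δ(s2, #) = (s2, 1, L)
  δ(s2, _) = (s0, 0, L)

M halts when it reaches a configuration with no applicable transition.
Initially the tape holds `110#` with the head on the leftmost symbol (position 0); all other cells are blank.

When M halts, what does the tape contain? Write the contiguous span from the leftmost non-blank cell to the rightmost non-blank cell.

1_0#0

s0 | [1]10#_   read 1 → write 0, move R, go to s1
s1 | 0[1]0#_   read 1 → write #, move R, go to s0
s0 | 0#[0]#_   read 0 → write 0, move R, go to s1
s1 | 0#0[#]_   read # → write #, move R, go to s2
s2 | 0#0#[_]   read _ → write 0, move L, go to s0
s0 | 0#0[#]0   read # → write _, move L, go to s2
s2 | 0#[0]_0   read 0 → write 1, move R, go to s1
s1 | 0#1[_]0   read _ → write #, move L, go to s1
s1 | 0#[1]#0   read 1 → write #, move R, go to s0
s0 | 0##[#]0   read # → write _, move L, go to s2
s2 | 0#[#]_0   read # → write 1, move L, go to s2
s2 | 0[#]1_0   read # → write 1, move L, go to s2
s2 | [0]11_0   read 0 → write 1, move R, go to s1
s1 | 1[1]1_0   read 1 → write #, move R, go to s0
s0 | 1#[1]_0   read 1 → write 0, move R, go to s1
s1 | 1#0[_]0   read _ → write #, move L, go to s1
s1 | 1#[0]#0   read 0 → write _, move L, go to s1
s1 | 1[#]_#0   read # → write #, move R, go to s2
s2 | 1#[_]#0   read _ → write 0, move L, go to s0
s0 | 1[#]0#0   read # → write _, move L, go to s2
s2 | [1]_0#0
The non-blank tape span at halt is 1_0#0.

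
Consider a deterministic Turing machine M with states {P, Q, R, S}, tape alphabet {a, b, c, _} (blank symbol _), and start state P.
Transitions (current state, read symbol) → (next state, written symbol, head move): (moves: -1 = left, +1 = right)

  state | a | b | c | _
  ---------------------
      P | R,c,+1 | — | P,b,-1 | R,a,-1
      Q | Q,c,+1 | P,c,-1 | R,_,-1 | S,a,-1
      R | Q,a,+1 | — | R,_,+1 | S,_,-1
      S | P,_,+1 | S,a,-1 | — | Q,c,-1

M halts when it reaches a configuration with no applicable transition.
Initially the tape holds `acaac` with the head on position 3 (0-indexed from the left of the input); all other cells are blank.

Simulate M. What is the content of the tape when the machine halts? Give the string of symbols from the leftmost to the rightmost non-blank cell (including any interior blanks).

P | aca[a]c_   read a → write c, move +1, go to R
R | acac[c]_   read c → write _, move +1, go to R
R | acac_[_]   read _ → write _, move -1, go to S
S | acac[_]_   read _ → write c, move -1, go to Q
Q | aca[c]c_   read c → write _, move -1, go to R
R | ac[a]_c_   read a → write a, move +1, go to Q
Q | aca[_]c_   read _ → write a, move -1, go to S
S | ac[a]ac_   read a → write _, move +1, go to P
P | ac_[a]c_   read a → write c, move +1, go to R
R | ac_c[c]_   read c → write _, move +1, go to R
R | ac_c_[_]   read _ → write _, move -1, go to S
S | ac_c[_]_   read _ → write c, move -1, go to Q
Q | ac_[c]c_   read c → write _, move -1, go to R
R | ac[_]_c_   read _ → write _, move -1, go to S
S | a[c]__c_
The non-blank tape span at halt is ac__c.

ac__c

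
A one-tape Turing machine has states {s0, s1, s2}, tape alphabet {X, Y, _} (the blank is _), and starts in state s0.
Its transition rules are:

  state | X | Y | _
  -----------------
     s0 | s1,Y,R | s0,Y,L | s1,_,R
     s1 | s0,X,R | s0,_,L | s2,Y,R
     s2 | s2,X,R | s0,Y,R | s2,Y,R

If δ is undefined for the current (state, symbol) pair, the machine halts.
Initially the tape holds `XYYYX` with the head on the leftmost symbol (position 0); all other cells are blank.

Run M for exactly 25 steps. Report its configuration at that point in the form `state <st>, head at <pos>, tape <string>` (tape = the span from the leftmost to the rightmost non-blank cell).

s0 | _[X]YYYX   read X → write Y, move R, go to s1
s1 | _Y[Y]YYX   read Y → write _, move L, go to s0
s0 | _[Y]_YYX   read Y → write Y, move L, go to s0
s0 | [_]Y_YYX   read _ → write _, move R, go to s1
s1 | _[Y]_YYX   read Y → write _, move L, go to s0
s0 | [_]__YYX   read _ → write _, move R, go to s1
s1 | _[_]_YYX   read _ → write Y, move R, go to s2
s2 | _Y[_]YYX   read _ → write Y, move R, go to s2
s2 | _YY[Y]YX   read Y → write Y, move R, go to s0
s0 | _YYY[Y]X   read Y → write Y, move L, go to s0
s0 | _YY[Y]YX   read Y → write Y, move L, go to s0
s0 | _Y[Y]YYX   read Y → write Y, move L, go to s0
s0 | _[Y]YYYX   read Y → write Y, move L, go to s0
s0 | [_]YYYYX   read _ → write _, move R, go to s1
s1 | _[Y]YYYX   read Y → write _, move L, go to s0
s0 | [_]_YYYX   read _ → write _, move R, go to s1
s1 | _[_]YYYX   read _ → write Y, move R, go to s2
s2 | _Y[Y]YYX   read Y → write Y, move R, go to s0
s0 | _YY[Y]YX   read Y → write Y, move L, go to s0
s0 | _Y[Y]YYX   read Y → write Y, move L, go to s0
s0 | _[Y]YYYX   read Y → write Y, move L, go to s0
s0 | [_]YYYYX   read _ → write _, move R, go to s1
s1 | _[Y]YYYX   read Y → write _, move L, go to s0
s0 | [_]_YYYX   read _ → write _, move R, go to s1
s1 | _[_]YYYX   read _ → write Y, move R, go to s2
s2 | _Y[Y]YYX
After 25 steps: state s2, head at 1, tape YYYYX.

state s2, head at 1, tape YYYYX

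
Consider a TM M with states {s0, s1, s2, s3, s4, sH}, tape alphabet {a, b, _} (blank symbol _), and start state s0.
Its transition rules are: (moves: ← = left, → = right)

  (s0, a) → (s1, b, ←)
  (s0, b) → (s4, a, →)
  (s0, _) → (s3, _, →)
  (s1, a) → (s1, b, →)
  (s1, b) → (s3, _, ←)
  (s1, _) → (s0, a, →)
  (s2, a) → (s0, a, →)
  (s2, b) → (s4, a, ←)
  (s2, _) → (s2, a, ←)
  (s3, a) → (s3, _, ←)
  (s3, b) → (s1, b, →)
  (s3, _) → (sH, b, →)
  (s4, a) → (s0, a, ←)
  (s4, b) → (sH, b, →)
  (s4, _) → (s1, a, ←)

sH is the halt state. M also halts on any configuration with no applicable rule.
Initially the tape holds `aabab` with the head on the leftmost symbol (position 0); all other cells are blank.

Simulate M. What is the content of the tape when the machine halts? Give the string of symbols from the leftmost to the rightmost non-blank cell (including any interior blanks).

bbbbabba_b

state=s0 head=0 tape=_[a]abab_____   (s0,a)→(s1,b,←)
state=s1 head=-1 tape=[_]babab_____   (s1,_)→(s0,a,→)
state=s0 head=0 tape=a[b]abab_____   (s0,b)→(s4,a,→)
state=s4 head=1 tape=aa[a]bab_____   (s4,a)→(s0,a,←)
state=s0 head=0 tape=a[a]abab_____   (s0,a)→(s1,b,←)
state=s1 head=-1 tape=[a]babab_____   (s1,a)→(s1,b,→)
state=s1 head=0 tape=b[b]abab_____   (s1,b)→(s3,_,←)
state=s3 head=-1 tape=[b]_abab_____   (s3,b)→(s1,b,→)
state=s1 head=0 tape=b[_]abab_____   (s1,_)→(s0,a,→)
state=s0 head=1 tape=ba[a]bab_____   (s0,a)→(s1,b,←)
state=s1 head=0 tape=b[a]bbab_____   (s1,a)→(s1,b,→)
state=s1 head=1 tape=bb[b]bab_____   (s1,b)→(s3,_,←)
state=s3 head=0 tape=b[b]_bab_____   (s3,b)→(s1,b,→)
state=s1 head=1 tape=bb[_]bab_____   (s1,_)→(s0,a,→)
state=s0 head=2 tape=bba[b]ab_____   (s0,b)→(s4,a,→)
state=s4 head=3 tape=bbaa[a]b_____   (s4,a)→(s0,a,←)
state=s0 head=2 tape=bba[a]ab_____   (s0,a)→(s1,b,←)
state=s1 head=1 tape=bb[a]bab_____   (s1,a)→(s1,b,→)
state=s1 head=2 tape=bbb[b]ab_____   (s1,b)→(s3,_,←)
state=s3 head=1 tape=bb[b]_ab_____   (s3,b)→(s1,b,→)
state=s1 head=2 tape=bbb[_]ab_____   (s1,_)→(s0,a,→)
state=s0 head=3 tape=bbba[a]b_____   (s0,a)→(s1,b,←)
state=s1 head=2 tape=bbb[a]bb_____   (s1,a)→(s1,b,→)
state=s1 head=3 tape=bbbb[b]b_____   (s1,b)→(s3,_,←)
state=s3 head=2 tape=bbb[b]_b_____   (s3,b)→(s1,b,→)
state=s1 head=3 tape=bbbb[_]b_____   (s1,_)→(s0,a,→)
state=s0 head=4 tape=bbbba[b]_____   (s0,b)→(s4,a,→)
state=s4 head=5 tape=bbbbaa[_]____   (s4,_)→(s1,a,←)
state=s1 head=4 tape=bbbba[a]a____   (s1,a)→(s1,b,→)
state=s1 head=5 tape=bbbbab[a]____   (s1,a)→(s1,b,→)
state=s1 head=6 tape=bbbbabb[_]___   (s1,_)→(s0,a,→)
state=s0 head=7 tape=bbbbabba[_]__   (s0,_)→(s3,_,→)
state=s3 head=8 tape=bbbbabba_[_]_   (s3,_)→(sH,b,→)
state=sH head=9 tape=bbbbabba_b[_]
The non-blank tape span at halt is bbbbabba_b.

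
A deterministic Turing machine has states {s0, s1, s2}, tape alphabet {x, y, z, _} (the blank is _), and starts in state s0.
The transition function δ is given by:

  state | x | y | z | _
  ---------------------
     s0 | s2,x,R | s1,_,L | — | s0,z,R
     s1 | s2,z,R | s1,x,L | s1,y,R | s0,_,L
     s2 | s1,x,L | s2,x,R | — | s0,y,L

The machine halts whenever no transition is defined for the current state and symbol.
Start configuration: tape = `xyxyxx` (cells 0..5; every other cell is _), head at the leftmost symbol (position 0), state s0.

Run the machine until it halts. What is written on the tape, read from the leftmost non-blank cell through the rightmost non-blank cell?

s0 | [x]yxyxx_   read x → write x, move R, go to s2
s2 | x[y]xyxx_   read y → write x, move R, go to s2
s2 | xx[x]yxx_   read x → write x, move L, go to s1
s1 | x[x]xyxx_   read x → write z, move R, go to s2
s2 | xz[x]yxx_   read x → write x, move L, go to s1
s1 | x[z]xyxx_   read z → write y, move R, go to s1
s1 | xy[x]yxx_   read x → write z, move R, go to s2
s2 | xyz[y]xx_   read y → write x, move R, go to s2
s2 | xyzx[x]x_   read x → write x, move L, go to s1
s1 | xyz[x]xx_   read x → write z, move R, go to s2
s2 | xyzz[x]x_   read x → write x, move L, go to s1
s1 | xyz[z]xx_   read z → write y, move R, go to s1
s1 | xyzy[x]x_   read x → write z, move R, go to s2
s2 | xyzyz[x]_   read x → write x, move L, go to s1
s1 | xyzy[z]x_   read z → write y, move R, go to s1
s1 | xyzyy[x]_   read x → write z, move R, go to s2
s2 | xyzyyz[_]   read _ → write y, move L, go to s0
s0 | xyzyy[z]y
The non-blank tape span at halt is xyzyyzy.

xyzyyzy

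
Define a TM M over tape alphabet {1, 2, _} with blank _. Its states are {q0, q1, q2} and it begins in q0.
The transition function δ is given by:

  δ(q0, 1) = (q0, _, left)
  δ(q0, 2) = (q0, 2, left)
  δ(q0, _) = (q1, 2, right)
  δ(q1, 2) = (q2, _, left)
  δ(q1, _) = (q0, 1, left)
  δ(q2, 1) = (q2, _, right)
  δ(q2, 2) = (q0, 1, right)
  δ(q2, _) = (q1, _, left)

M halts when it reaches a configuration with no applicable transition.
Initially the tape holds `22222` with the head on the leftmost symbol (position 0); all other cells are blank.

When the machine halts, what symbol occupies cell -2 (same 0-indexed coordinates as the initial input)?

2

q0 | ___[2]2222_   read 2 → write 2, move left, go to q0
q0 | __[_]22222_   read _ → write 2, move right, go to q1
q1 | __2[2]2222_   read 2 → write _, move left, go to q2
q2 | __[2]_2222_   read 2 → write 1, move right, go to q0
q0 | __1[_]2222_   read _ → write 2, move right, go to q1
q1 | __12[2]222_   read 2 → write _, move left, go to q2
q2 | __1[2]_222_   read 2 → write 1, move right, go to q0
q0 | __11[_]222_   read _ → write 2, move right, go to q1
q1 | __112[2]22_   read 2 → write _, move left, go to q2
q2 | __11[2]_22_   read 2 → write 1, move right, go to q0
q0 | __111[_]22_   read _ → write 2, move right, go to q1
q1 | __1112[2]2_   read 2 → write _, move left, go to q2
q2 | __111[2]_2_   read 2 → write 1, move right, go to q0
q0 | __1111[_]2_   read _ → write 2, move right, go to q1
q1 | __11112[2]_   read 2 → write _, move left, go to q2
q2 | __1111[2]__   read 2 → write 1, move right, go to q0
q0 | __11111[_]_   read _ → write 2, move right, go to q1
q1 | __111112[_]   read _ → write 1, move left, go to q0
q0 | __11111[2]1   read 2 → write 2, move left, go to q0
q0 | __1111[1]21   read 1 → write _, move left, go to q0
q0 | __111[1]_21   read 1 → write _, move left, go to q0
q0 | __11[1]__21   read 1 → write _, move left, go to q0
q0 | __1[1]___21   read 1 → write _, move left, go to q0
q0 | __[1]____21   read 1 → write _, move left, go to q0
q0 | _[_]_____21   read _ → write 2, move right, go to q1
q1 | _2[_]____21   read _ → write 1, move left, go to q0
q0 | _[2]1____21   read 2 → write 2, move left, go to q0
q0 | [_]21____21   read _ → write 2, move right, go to q1
q1 | 2[2]1____21   read 2 → write _, move left, go to q2
q2 | [2]_1____21   read 2 → write 1, move right, go to q0
q0 | 1[_]1____21   read _ → write 2, move right, go to q1
q1 | 12[1]____21
Cell -2 holds 2 when M halts.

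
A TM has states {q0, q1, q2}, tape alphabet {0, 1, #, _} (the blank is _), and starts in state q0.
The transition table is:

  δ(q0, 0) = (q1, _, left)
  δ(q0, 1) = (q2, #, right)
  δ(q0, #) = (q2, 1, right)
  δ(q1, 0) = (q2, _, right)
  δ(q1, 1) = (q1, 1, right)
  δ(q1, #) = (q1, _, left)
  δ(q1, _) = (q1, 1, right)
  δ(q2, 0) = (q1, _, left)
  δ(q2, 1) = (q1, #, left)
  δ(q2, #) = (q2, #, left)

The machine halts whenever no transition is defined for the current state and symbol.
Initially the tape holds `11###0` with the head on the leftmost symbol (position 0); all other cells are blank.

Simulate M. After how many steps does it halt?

q0 | _[1]1###0_   read 1 → write #, move right, go to q2
q2 | _#[1]###0_   read 1 → write #, move left, go to q1
q1 | _[#]####0_   read # → write _, move left, go to q1
q1 | [_]_####0_   read _ → write 1, move right, go to q1
q1 | 1[_]####0_   read _ → write 1, move right, go to q1
q1 | 11[#]###0_   read # → write _, move left, go to q1
q1 | 1[1]_###0_   read 1 → write 1, move right, go to q1
q1 | 11[_]###0_   read _ → write 1, move right, go to q1
q1 | 111[#]##0_   read # → write _, move left, go to q1
q1 | 11[1]_##0_   read 1 → write 1, move right, go to q1
q1 | 111[_]##0_   read _ → write 1, move right, go to q1
q1 | 1111[#]#0_   read # → write _, move left, go to q1
q1 | 111[1]_#0_   read 1 → write 1, move right, go to q1
q1 | 1111[_]#0_   read _ → write 1, move right, go to q1
q1 | 11111[#]0_   read # → write _, move left, go to q1
q1 | 1111[1]_0_   read 1 → write 1, move right, go to q1
q1 | 11111[_]0_   read _ → write 1, move right, go to q1
q1 | 111111[0]_   read 0 → write _, move right, go to q2
q2 | 111111_[_]
M halts after 18 transitions.

18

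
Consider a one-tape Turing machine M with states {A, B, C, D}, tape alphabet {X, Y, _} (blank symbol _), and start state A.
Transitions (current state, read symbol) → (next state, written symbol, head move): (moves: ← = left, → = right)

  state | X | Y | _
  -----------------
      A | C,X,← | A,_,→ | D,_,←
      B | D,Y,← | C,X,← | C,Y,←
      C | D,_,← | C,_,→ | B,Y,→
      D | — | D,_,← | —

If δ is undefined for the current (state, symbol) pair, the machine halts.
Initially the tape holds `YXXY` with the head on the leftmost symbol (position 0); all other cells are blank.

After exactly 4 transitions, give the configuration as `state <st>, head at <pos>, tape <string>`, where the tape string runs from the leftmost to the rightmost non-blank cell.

A | [Y]XXY   read Y → write _, move →, go to A
A | _[X]XY   read X → write X, move ←, go to C
C | [_]XXY   read _ → write Y, move →, go to B
B | Y[X]XY   read X → write Y, move ←, go to D
D | [Y]YXY
After 4 steps: state D, head at 0, tape YYXY.

state D, head at 0, tape YYXY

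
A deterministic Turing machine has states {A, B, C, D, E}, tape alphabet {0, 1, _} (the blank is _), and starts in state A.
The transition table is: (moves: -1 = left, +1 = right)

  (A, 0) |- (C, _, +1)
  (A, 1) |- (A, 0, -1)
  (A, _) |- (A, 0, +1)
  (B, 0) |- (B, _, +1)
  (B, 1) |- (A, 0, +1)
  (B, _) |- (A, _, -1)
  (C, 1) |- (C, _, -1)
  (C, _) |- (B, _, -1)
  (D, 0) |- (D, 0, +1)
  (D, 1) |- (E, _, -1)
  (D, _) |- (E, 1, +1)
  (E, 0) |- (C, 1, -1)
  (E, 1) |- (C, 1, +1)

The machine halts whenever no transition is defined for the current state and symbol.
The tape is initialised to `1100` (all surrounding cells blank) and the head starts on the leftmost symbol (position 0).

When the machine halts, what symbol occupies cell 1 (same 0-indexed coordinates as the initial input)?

0

state=A head=0 tape=_[1]100   (A,1)→(A,0,-1)
state=A head=-1 tape=[_]0100   (A,_)→(A,0,+1)
state=A head=0 tape=0[0]100   (A,0)→(C,_,+1)
state=C head=1 tape=0_[1]00   (C,1)→(C,_,-1)
state=C head=0 tape=0[_]_00   (C,_)→(B,_,-1)
state=B head=-1 tape=[0]__00   (B,0)→(B,_,+1)
state=B head=0 tape=_[_]_00   (B,_)→(A,_,-1)
state=A head=-1 tape=[_]__00   (A,_)→(A,0,+1)
state=A head=0 tape=0[_]_00   (A,_)→(A,0,+1)
state=A head=1 tape=00[_]00   (A,_)→(A,0,+1)
state=A head=2 tape=000[0]0   (A,0)→(C,_,+1)
state=C head=3 tape=000_[0]
Cell 1 holds 0 when M halts.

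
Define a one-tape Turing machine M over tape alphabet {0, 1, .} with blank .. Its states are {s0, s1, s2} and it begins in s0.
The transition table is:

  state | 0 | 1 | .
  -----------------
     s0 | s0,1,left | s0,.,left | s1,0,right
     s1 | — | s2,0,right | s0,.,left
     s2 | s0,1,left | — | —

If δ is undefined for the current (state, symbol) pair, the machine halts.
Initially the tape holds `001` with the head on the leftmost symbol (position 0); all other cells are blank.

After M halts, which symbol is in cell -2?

0

s0 | ..[0]01   read 0 → write 1, move left, go to s0
s0 | .[.]101   read . → write 0, move right, go to s1
s1 | .0[1]01   read 1 → write 0, move right, go to s2
s2 | .00[0]1   read 0 → write 1, move left, go to s0
s0 | .0[0]11   read 0 → write 1, move left, go to s0
s0 | .[0]111   read 0 → write 1, move left, go to s0
s0 | [.]1111   read . → write 0, move right, go to s1
s1 | 0[1]111   read 1 → write 0, move right, go to s2
s2 | 00[1]11
Cell -2 holds 0 when M halts.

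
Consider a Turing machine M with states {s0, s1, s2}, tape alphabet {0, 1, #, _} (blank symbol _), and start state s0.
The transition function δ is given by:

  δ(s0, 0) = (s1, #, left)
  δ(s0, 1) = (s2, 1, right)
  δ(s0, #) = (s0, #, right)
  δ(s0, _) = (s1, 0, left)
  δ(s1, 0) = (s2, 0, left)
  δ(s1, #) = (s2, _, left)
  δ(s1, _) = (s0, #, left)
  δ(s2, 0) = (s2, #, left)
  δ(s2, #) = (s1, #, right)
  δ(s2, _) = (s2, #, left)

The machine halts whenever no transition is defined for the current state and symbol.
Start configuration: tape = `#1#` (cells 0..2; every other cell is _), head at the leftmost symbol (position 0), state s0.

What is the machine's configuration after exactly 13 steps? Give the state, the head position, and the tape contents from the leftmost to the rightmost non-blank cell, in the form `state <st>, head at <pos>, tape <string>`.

state s1, head at 3, tape #1###

s0 | [#]1#__   read # → write #, move right, go to s0
s0 | #[1]#__   read 1 → write 1, move right, go to s2
s2 | #1[#]__   read # → write #, move right, go to s1
s1 | #1#[_]_   read _ → write #, move left, go to s0
s0 | #1[#]#_   read # → write #, move right, go to s0
s0 | #1#[#]_   read # → write #, move right, go to s0
s0 | #1##[_]   read _ → write 0, move left, go to s1
s1 | #1#[#]0   read # → write _, move left, go to s2
s2 | #1[#]_0   read # → write #, move right, go to s1
s1 | #1#[_]0   read _ → write #, move left, go to s0
s0 | #1[#]#0   read # → write #, move right, go to s0
s0 | #1#[#]0   read # → write #, move right, go to s0
s0 | #1##[0]   read 0 → write #, move left, go to s1
s1 | #1#[#]#
After 13 steps: state s1, head at 3, tape #1###.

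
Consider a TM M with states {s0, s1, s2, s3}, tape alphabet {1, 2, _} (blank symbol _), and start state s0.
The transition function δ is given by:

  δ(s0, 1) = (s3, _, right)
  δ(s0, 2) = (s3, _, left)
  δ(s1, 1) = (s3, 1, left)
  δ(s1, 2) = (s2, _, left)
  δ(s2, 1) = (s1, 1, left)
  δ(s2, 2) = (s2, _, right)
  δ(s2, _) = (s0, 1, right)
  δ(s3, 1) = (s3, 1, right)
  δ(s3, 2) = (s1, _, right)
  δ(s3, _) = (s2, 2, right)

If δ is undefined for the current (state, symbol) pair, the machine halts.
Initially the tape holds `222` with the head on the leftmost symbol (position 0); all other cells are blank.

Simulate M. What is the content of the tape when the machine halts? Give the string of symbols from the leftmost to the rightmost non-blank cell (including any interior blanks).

212_1

s0 | _[2]22__   read 2 → write _, move left, go to s3
s3 | [_]_22__   read _ → write 2, move right, go to s2
s2 | 2[_]22__   read _ → write 1, move right, go to s0
s0 | 21[2]2__   read 2 → write _, move left, go to s3
s3 | 2[1]_2__   read 1 → write 1, move right, go to s3
s3 | 21[_]2__   read _ → write 2, move right, go to s2
s2 | 212[2]__   read 2 → write _, move right, go to s2
s2 | 212_[_]_   read _ → write 1, move right, go to s0
s0 | 212_1[_]
The non-blank tape span at halt is 212_1.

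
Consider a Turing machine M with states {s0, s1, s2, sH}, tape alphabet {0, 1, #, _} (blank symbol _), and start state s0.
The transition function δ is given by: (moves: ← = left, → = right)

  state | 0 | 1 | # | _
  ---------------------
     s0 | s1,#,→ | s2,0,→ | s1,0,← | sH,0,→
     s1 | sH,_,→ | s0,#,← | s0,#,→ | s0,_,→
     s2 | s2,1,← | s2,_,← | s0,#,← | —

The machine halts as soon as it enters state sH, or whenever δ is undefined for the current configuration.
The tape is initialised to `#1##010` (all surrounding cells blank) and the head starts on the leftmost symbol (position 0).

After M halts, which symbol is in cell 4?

s0 | _[#]1##010___   read # → write 0, move ←, go to s1
s1 | [_]01##010___   read _ → write _, move →, go to s0
s0 | _[0]1##010___   read 0 → write #, move →, go to s1
s1 | _#[1]##010___   read 1 → write #, move ←, go to s0
s0 | _[#]###010___   read # → write 0, move ←, go to s1
s1 | [_]0###010___   read _ → write _, move →, go to s0
s0 | _[0]###010___   read 0 → write #, move →, go to s1
s1 | _#[#]##010___   read # → write #, move →, go to s0
s0 | _##[#]#010___   read # → write 0, move ←, go to s1
s1 | _#[#]0#010___   read # → write #, move →, go to s0
s0 | _##[0]#010___   read 0 → write #, move →, go to s1
s1 | _###[#]010___   read # → write #, move →, go to s0
s0 | _####[0]10___   read 0 → write #, move →, go to s1
s1 | _#####[1]0___   read 1 → write #, move ←, go to s0
s0 | _####[#]#0___   read # → write 0, move ←, go to s1
s1 | _###[#]0#0___   read # → write #, move →, go to s0
s0 | _####[0]#0___   read 0 → write #, move →, go to s1
s1 | _#####[#]0___   read # → write #, move →, go to s0
s0 | _######[0]___   read 0 → write #, move →, go to s1
s1 | _#######[_]__   read _ → write _, move →, go to s0
s0 | _#######_[_]_   read _ → write 0, move →, go to sH
sH | _#######_0[_]
Cell 4 holds # when M halts.

#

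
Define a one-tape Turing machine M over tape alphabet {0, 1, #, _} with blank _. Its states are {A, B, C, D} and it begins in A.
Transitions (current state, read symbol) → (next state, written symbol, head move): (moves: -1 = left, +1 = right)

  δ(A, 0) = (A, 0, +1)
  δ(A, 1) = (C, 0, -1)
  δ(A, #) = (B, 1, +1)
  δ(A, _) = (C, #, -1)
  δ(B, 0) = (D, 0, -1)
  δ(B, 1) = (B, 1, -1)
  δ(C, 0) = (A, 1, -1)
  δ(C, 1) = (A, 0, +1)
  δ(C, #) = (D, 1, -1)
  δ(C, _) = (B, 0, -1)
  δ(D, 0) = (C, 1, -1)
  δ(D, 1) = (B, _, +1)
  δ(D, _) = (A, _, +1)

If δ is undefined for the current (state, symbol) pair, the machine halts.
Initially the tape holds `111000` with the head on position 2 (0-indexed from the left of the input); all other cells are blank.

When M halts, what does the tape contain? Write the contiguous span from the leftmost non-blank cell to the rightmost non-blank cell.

A | __11[1]000_   read 1 → write 0, move -1, go to C
C | __1[1]0000_   read 1 → write 0, move +1, go to A
A | __10[0]000_   read 0 → write 0, move +1, go to A
A | __100[0]00_   read 0 → write 0, move +1, go to A
A | __1000[0]0_   read 0 → write 0, move +1, go to A
A | __10000[0]_   read 0 → write 0, move +1, go to A
A | __100000[_]   read _ → write #, move -1, go to C
C | __10000[0]#   read 0 → write 1, move -1, go to A
A | __1000[0]1#   read 0 → write 0, move +1, go to A
A | __10000[1]#   read 1 → write 0, move -1, go to C
C | __1000[0]0#   read 0 → write 1, move -1, go to A
A | __100[0]10#   read 0 → write 0, move +1, go to A
A | __1000[1]0#   read 1 → write 0, move -1, go to C
C | __100[0]00#   read 0 → write 1, move -1, go to A
A | __10[0]100#   read 0 → write 0, move +1, go to A
A | __100[1]00#   read 1 → write 0, move -1, go to C
C | __10[0]000#   read 0 → write 1, move -1, go to A
A | __1[0]1000#   read 0 → write 0, move +1, go to A
A | __10[1]000#   read 1 → write 0, move -1, go to C
C | __1[0]0000#   read 0 → write 1, move -1, go to A
A | __[1]10000#   read 1 → write 0, move -1, go to C
C | _[_]010000#   read _ → write 0, move -1, go to B
B | [_]0010000#
The non-blank tape span at halt is 0010000#.

0010000#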